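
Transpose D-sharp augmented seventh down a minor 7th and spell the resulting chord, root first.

E-sharp G-double-sharp B-double-sharp D-sharp

D-sharp down a minor 7th → E-sharp. New chord: E-sharp augmented seventh.
- root: E-sharp
- major 3rd: G-double-sharp
- augmented 5th: B-double-sharp
- minor 7th: D-sharp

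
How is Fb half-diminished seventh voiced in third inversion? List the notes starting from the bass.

In root position, Fb half-diminished seventh is Fb–Abb–Cbb–Ebb.
Third inversion puts the seventh (Ebb) in the bass.

Ebb Fb Abb Cbb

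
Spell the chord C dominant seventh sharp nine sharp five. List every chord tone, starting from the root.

C  E  G-sharp  B-flat  D-sharp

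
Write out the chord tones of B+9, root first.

B, D♯, F𝄪, A, C♯

B+9 is a dominant ninth sharp five built on B.
B — root
D♯ — major 3rd
F𝄪 — augmented 5th
A — minor 7th
C♯ — major 9th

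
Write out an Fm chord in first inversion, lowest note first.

Ab – C – F

Fm = F–Ab–C; first inversion → third (Ab) lowest.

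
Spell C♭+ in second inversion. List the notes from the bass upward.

G, Cb, Eb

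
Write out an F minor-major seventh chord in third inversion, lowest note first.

E F A-flat C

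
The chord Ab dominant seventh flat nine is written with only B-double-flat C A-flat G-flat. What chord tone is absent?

E-flat

The full Ab dominant seventh flat nine chord is A-flat, C, E-flat, G-flat, B-double-flat.
Comparing with the voicing, the perfect 5th (5th) — E-flat — is absent.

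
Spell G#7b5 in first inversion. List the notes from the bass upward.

B#, D, F#, G#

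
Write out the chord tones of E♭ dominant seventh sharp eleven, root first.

E-flat  G  B-flat  D-flat  A

E♭ dominant seventh sharp eleven is a dominant seventh sharp eleven built on E-flat.
E-flat — root
G — major 3rd
B-flat — perfect 5th
D-flat — minor 7th
A — augmented 11th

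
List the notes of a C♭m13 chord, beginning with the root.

Cb – Ebb – Gb – Bbb – Db – Fb – Ab

C♭m13: minor thirteenth on Cb.
Root: Cb
Minor 3rd (3rd): Ebb
Perfect 5th (5th): Gb
Minor 7th (7th): Bbb
Major 9th (9th): Db
Perfect 11th (11th): Fb
Major 13th (13th): Ab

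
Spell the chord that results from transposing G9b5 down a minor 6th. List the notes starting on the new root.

A minor 6th down from G is B, so the new chord is B dominant ninth flat five.
root → B
3rd (major 3rd) → D#
5th (diminished 5th) → F
7th (minor 7th) → A
9th (major 9th) → C#

B – D# – F – A – C#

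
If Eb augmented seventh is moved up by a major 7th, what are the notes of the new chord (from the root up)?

A major 7th up from E-flat is D, so the new chord is D augmented seventh.
- root: D
- major 3rd: F-sharp
- augmented 5th: A-sharp
- minor 7th: C

D  F-sharp  A-sharp  C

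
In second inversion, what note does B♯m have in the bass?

F##

B♯m in root position is B#–D#–F##.
Second inversion places the fifth in the bass, which is F##.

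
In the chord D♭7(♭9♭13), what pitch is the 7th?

Root of D♭7(♭9♭13) = Db. The 7th is a minor 7th: Db up a minor 7th → Cb.

Cb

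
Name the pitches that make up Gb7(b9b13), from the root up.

Gb7(b9b13) is a dominant seventh flat nine flat thirteen built on Gb.
Gb — root
Bb — major 3rd
Db — perfect 5th
Fb — minor 7th
Abb — minor 9th
Ebb — minor 13th

Gb  Bb  Db  Fb  Abb  Ebb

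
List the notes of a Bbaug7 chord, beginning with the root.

B♭, D, F♯, A♭

Root B♭, quality augmented seventh:
- root: B♭
- major 3rd: D
- augmented 5th: F♯
- minor 7th: A♭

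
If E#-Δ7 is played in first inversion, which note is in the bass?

G♯

E#-Δ7 = E♯–G♯–B♯–D𝄪. First inversion → third in the bass = G♯.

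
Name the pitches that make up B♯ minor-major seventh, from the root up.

B-sharp  D-sharp  F-double-sharp  A-double-sharp

B♯ minor-major seventh is a minor-major seventh built on B-sharp.
root → B-sharp
3rd (minor 3rd) → D-sharp
5th (perfect 5th) → F-double-sharp
7th (major 7th) → A-double-sharp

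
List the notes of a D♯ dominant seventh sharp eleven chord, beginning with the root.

Root D♯, quality dominant seventh sharp eleven:
Root: D♯
Major 3rd (3rd): F𝄪
Perfect 5th (5th): A♯
Minor 7th (7th): C♯
Augmented 11th (11th): G𝄪

D♯, F𝄪, A♯, C♯, G𝄪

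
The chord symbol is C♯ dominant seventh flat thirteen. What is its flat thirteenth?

Root of C♯ dominant seventh flat thirteen = C-sharp. The 13th is a minor 13th: C-sharp up a minor 13th → A.

A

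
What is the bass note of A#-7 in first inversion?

A#-7 = A#–C#–E#–G#. First inversion → third in the bass = C#.

C#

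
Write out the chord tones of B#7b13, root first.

Root B#, quality dominant seventh flat thirteen:
root → B#
3rd (major 3rd) → D##
5th (perfect 5th) → F##
7th (minor 7th) → A#
13th (minor 13th) → G#

B# D## F## A# G#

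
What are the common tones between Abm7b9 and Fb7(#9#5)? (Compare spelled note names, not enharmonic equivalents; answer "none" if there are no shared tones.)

A♭

Abm7b9 = A♭, C♭, E♭, G♭, B𝄫.
Fb7(#9#5) = F♭, A♭, C, E𝄫, G.
Shared: A♭.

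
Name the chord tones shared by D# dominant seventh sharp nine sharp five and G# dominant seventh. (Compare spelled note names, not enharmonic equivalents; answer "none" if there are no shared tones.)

D-sharp

D# dominant seventh sharp nine sharp five = D-sharp, F-double-sharp, A-double-sharp, C-sharp, E-double-sharp.
G# dominant seventh = G-sharp, B-sharp, D-sharp, F-sharp.
Shared: D-sharp.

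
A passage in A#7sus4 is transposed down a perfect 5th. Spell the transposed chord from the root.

D♯  G♯  A♯  C♯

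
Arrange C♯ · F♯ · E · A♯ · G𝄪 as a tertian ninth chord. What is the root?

Stacking in thirds gives F♯ – A♯ – C♯ – E – G𝄪, so F♯ is the root — F♯ dominant seventh sharp nine.

F♯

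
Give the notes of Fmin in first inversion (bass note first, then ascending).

Ab C F

Fmin = F–Ab–C; first inversion → third (Ab) lowest.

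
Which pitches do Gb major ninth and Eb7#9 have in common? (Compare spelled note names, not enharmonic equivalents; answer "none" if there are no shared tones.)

Gb major ninth: Gb Bb Db F Ab
Eb7#9: Eb G Bb Db F#
Common to both → Bb, Db.

Bb  Db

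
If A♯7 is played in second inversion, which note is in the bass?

E♯

A♯7 in root position is A♯–C𝄪–E♯–G♯.
Second inversion places the fifth in the bass, which is E♯.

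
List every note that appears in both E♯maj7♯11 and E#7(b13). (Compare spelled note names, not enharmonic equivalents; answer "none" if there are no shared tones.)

E♯maj7♯11 = E#, G##, B#, D##, A##.
E#7(b13) = E#, G##, B#, D#, C#.
Shared: E#, G##, B#.

E#  G##  B#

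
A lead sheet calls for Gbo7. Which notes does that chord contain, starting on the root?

Gb, Bbb, Dbb, Fbb

Gbo7 is a diminished seventh built on Gb.
Root: Gb
Minor 3rd (3rd): Bbb
Diminished 5th (5th): Dbb
Diminished 7th (7th): Fbb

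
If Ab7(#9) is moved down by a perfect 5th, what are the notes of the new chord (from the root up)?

Db, F, Ab, Cb, E

A perfect 5th down from Ab is Db, so the new chord is Db dominant seventh sharp nine.
- root: Db
- major 3rd: F
- perfect 5th: Ab
- minor 7th: Cb
- augmented 9th: E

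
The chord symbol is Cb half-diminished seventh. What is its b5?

Cb half-diminished seventh is built on C-flat; its 5th is a diminished 5th above the root.
A fifth above C uses the letter G, and the diminished 5th above C-flat is G-double-flat.

G-double-flat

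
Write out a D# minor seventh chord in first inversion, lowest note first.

D# minor seventh = D-sharp–F-sharp–A-sharp–C-sharp; first inversion → third (F-sharp) lowest.

F-sharp  A-sharp  C-sharp  D-sharp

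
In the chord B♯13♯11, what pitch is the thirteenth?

B♯13♯11 is built on B#; its 13th is a major 13th above the root.
A sixth above B uses the letter G, and the major 13th above B# is G##.

G##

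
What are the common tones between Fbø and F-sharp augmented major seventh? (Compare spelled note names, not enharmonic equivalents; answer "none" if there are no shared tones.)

none

Fbø = Fb, Abb, Cbb, Ebb.
F-sharp augmented major seventh = F#, A#, C##, E#.
Shared: none.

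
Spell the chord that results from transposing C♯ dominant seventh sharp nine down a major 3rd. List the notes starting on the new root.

A major 3rd down from C# is A, so the new chord is A dominant seventh sharp nine.
Root: A
Major 3rd (3rd): C#
Perfect 5th (5th): E
Minor 7th (7th): G
Augmented 9th (9th): B#

A, C#, E, G, B#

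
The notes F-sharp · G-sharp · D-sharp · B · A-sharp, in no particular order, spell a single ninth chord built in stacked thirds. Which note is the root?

G-sharp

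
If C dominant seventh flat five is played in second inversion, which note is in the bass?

G-flat

C dominant seventh flat five = C–E–G-flat–B-flat. Second inversion → fifth in the bass = G-flat.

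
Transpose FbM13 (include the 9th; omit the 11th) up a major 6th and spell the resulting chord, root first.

F♭ up a major 6th → D♭. New chord: D♭ major thirteenth.
D♭ — root
F — major 3rd
A♭ — perfect 5th
C — major 7th
E♭ — major 9th
B♭ — major 13th

D♭  F  A♭  C  E♭  B♭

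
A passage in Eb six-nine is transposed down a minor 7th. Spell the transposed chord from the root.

F A C D G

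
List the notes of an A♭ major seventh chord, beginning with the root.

Ab, C, Eb, G

A♭ major seventh is a major seventh built on Ab.
root → Ab
3rd (major 3rd) → C
5th (perfect 5th) → Eb
7th (major 7th) → G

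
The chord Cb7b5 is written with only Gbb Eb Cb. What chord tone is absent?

Bbb

The full Cb7b5 chord is Cb, Eb, Gbb, Bbb.
Comparing with the voicing, the minor 7th (7th) — Bbb — is absent.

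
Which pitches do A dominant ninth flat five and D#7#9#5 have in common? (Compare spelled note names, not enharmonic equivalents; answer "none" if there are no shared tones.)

C#

A dominant ninth flat five: A C# Eb G B
D#7#9#5: D# F## A## C# E##
Common to both → C#.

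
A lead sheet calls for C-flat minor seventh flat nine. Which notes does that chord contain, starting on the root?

C-flat – E-double-flat – G-flat – B-double-flat – D-double-flat

C-flat minor seventh flat nine is a minor seventh flat nine built on C-flat.
- root: C-flat
- minor 3rd: E-double-flat
- perfect 5th: G-flat
- minor 7th: B-double-flat
- minor 9th: D-double-flat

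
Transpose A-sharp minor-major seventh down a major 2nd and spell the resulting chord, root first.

G-sharp, B, D-sharp, F-double-sharp

Transposed root: A-sharp → G-sharp (major 2nd down). So we spell G-sharp minor-major seventh:
Root: G-sharp
Minor 3rd (3rd): B
Perfect 5th (5th): D-sharp
Major 7th (7th): F-double-sharp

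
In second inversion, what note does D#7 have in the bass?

A#

D#7 in root position is D#–F##–A#–C#.
Second inversion places the fifth in the bass, which is A#.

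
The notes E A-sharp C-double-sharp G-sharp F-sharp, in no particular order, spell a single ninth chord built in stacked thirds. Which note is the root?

F-sharp

Arranged so that each adjacent pair is a third by letter name: F-sharp – A-sharp – C-double-sharp – E – G-sharp.
The bottom of that stack, F-sharp, is the root (this is F-sharp dominant ninth sharp five).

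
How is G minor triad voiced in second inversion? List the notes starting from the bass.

D, G, Bb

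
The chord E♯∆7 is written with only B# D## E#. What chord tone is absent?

G##

The full E♯∆7 chord is E#, G##, B#, D##.
Comparing with the voicing, the major 3rd (3rd) — G## — is absent.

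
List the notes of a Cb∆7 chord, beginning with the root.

Cb Eb Gb Bb

Cb∆7: major seventh on Cb.
Cb — root
Eb — major 3rd
Gb — perfect 5th
Bb — major 7th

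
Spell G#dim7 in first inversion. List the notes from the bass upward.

G#dim7 = G#–B–D–F; first inversion → third (B) lowest.

B, D, F, G#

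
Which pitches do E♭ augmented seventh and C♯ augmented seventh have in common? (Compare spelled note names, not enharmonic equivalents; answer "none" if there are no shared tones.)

E♭ augmented seventh = E-flat, G, B, D-flat.
C♯ augmented seventh = C-sharp, E-sharp, G-double-sharp, B.
Shared: B.

B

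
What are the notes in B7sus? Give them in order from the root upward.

B – E – F# – A

Root B, quality dominant seventh suspended fourth:
Root: B
Perfect 4th (4th): E
Perfect 5th (5th): F#
Minor 7th (7th): A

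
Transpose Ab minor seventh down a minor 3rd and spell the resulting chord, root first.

F, Ab, C, Eb

Ab down a minor 3rd → F. New chord: F minor seventh.
root → F
3rd (minor 3rd) → Ab
5th (perfect 5th) → C
7th (minor 7th) → Eb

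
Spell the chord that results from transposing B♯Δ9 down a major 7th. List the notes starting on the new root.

C# – E# – G# – B# – D#

B# down a major 7th → C#. New chord: C# major ninth.
C# — root
E# — major 3rd
G# — perfect 5th
B# — major 7th
D# — major 9th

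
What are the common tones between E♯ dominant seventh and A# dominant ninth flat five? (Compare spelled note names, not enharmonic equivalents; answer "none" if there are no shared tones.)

B#

E♯ dominant seventh = E#, G##, B#, D#.
A# dominant ninth flat five = A#, C##, E, G#, B#.
Shared: B#.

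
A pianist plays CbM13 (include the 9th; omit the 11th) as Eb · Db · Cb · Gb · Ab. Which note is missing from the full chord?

The full CbM13 chord is Cb, Eb, Gb, Bb, Db, Ab.
Comparing with the voicing, the major 7th (7th) — Bb — is absent.

Bb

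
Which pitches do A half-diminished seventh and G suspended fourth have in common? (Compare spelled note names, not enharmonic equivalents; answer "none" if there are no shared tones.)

C, G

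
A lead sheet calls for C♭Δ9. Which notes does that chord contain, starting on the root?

C♭  E♭  G♭  B♭  D♭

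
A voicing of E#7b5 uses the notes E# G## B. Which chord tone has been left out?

D#

E#7b5 = E#, G##, B, D#. The voicing lacks the 7th (minor 7th), D#.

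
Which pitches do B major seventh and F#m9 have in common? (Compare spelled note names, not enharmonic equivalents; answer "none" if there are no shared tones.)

B major seventh = B, D#, F#, A#.
F#m9 = F#, A, C#, E, G#.
Shared: F#.

F#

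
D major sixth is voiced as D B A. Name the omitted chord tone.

F-sharp

D major sixth = D, F-sharp, A, B. The voicing lacks the 3rd (major 3rd), F-sharp.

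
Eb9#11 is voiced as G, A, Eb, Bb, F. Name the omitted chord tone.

Eb9#11 = Eb, G, Bb, Db, F, A. The voicing lacks the 7th (minor 7th), Db.

Db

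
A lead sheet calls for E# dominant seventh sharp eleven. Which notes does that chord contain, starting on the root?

E#, G##, B#, D#, A##

E# dominant seventh sharp eleven: dominant seventh sharp eleven on E#.
- root: E#
- major 3rd: G##
- perfect 5th: B#
- minor 7th: D#
- augmented 11th: A##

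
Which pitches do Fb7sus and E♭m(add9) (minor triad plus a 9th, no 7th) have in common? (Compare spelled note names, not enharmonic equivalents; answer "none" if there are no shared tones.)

none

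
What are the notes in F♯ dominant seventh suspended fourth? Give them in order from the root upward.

F-sharp, B, C-sharp, E

F♯ dominant seventh suspended fourth: dominant seventh suspended fourth on F-sharp.
F-sharp — root
B — perfect 4th
C-sharp — perfect 5th
E — minor 7th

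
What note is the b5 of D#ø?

D#ø is built on D#; its 5th is a diminished 5th above the root.
A fifth above D uses the letter A, and the diminished 5th above D# is A.

A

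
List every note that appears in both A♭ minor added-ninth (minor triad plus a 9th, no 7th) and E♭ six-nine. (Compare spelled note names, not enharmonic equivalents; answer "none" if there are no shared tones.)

E-flat, B-flat

A♭ minor added-ninth = A-flat, C-flat, E-flat, B-flat.
E♭ six-nine = E-flat, G, B-flat, C, F.
Shared: E-flat, B-flat.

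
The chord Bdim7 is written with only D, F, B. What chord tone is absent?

Bdim7 = B, D, F, A♭. The voicing lacks the 7th (diminished 7th), A♭.

A♭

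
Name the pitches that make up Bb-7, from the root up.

Bb, Db, F, Ab

Root Bb, quality minor seventh:
root → Bb
3rd (minor 3rd) → Db
5th (perfect 5th) → F
7th (minor 7th) → Ab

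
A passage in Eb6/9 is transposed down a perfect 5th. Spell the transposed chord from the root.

A perfect 5th down from Eb is Ab, so the new chord is Ab six-nine.
Ab — root
C — major 3rd
Eb — perfect 5th
F — major 6th
Bb — major 9th

Ab, C, Eb, F, Bb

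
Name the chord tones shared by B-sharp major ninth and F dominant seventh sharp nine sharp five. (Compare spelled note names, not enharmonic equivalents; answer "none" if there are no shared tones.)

none

B-sharp major ninth = B-sharp, D-double-sharp, F-double-sharp, A-double-sharp, C-double-sharp.
F dominant seventh sharp nine sharp five = F, A, C-sharp, E-flat, G-sharp.
Shared: none.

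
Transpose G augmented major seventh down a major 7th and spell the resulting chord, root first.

A-flat  C  E  G

A major 7th down from G is A-flat, so the new chord is A-flat augmented major seventh.
root → A-flat
3rd (major 3rd) → C
5th (augmented 5th) → E
7th (major 7th) → G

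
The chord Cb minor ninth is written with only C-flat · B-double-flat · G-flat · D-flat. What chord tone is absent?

Cb minor ninth = C-flat, E-double-flat, G-flat, B-double-flat, D-flat. The voicing lacks the 3rd (minor 3rd), E-double-flat.

E-double-flat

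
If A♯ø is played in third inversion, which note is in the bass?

A♯ø in root position is A#–C#–E–G#.
Third inversion places the seventh in the bass, which is G#.

G#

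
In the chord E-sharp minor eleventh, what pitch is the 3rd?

G-sharp

Root of E-sharp minor eleventh = E-sharp. The 3rd is a minor 3rd: E-sharp up a minor 3rd → G-sharp.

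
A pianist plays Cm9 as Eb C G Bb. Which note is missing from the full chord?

D

The full Cm9 chord is C, Eb, G, Bb, D.
Comparing with the voicing, the major 9th (9th) — D — is absent.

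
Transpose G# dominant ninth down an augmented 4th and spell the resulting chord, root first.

An augmented 4th down from G# is D, so the new chord is D dominant ninth.
Root: D
Major 3rd (3rd): F#
Perfect 5th (5th): A
Minor 7th (7th): C
Major 9th (9th): E

D, F#, A, C, E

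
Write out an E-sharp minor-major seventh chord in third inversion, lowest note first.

D-double-sharp – E-sharp – G-sharp – B-sharp

E-sharp minor-major seventh = E-sharp–G-sharp–B-sharp–D-double-sharp; third inversion → seventh (D-double-sharp) lowest.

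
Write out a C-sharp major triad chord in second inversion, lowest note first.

G#, C#, E#

C-sharp major triad = C#–E#–G#; second inversion → fifth (G#) lowest.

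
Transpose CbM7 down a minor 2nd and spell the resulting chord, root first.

Transposed root: C♭ → B♭ (minor 2nd down). So we spell B♭ major seventh:
B♭ — root
D — major 3rd
F — perfect 5th
A — major 7th

B♭, D, F, A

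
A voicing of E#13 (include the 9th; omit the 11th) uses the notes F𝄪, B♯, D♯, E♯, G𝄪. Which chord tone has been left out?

C𝄪

E#13 = E♯, G𝄪, B♯, D♯, F𝄪, C𝄪. The voicing lacks the 13th (major 13th), C𝄪.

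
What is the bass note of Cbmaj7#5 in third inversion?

B♭

Cbmaj7#5 in root position is C♭–E♭–G–B♭.
Third inversion places the seventh in the bass, which is B♭.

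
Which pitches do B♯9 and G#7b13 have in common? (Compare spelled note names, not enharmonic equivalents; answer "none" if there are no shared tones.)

B♯9 = B#, D##, F##, A#, C##.
G#7b13 = G#, B#, D#, F#, E.
Shared: B#.

B#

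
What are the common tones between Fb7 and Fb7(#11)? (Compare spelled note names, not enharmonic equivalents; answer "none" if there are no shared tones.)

Fb7 = Fb, Ab, Cb, Ebb.
Fb7(#11) = Fb, Ab, Cb, Ebb, Bb.
Shared: Fb, Ab, Cb, Ebb.

Fb, Ab, Cb, Ebb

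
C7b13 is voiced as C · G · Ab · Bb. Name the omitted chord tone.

E

The full C7b13 chord is C, E, G, Bb, Ab.
Comparing with the voicing, the major 3rd (3rd) — E — is absent.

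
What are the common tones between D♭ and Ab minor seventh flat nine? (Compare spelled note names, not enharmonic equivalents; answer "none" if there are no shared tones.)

Ab

D♭: Db F Ab
Ab minor seventh flat nine: Ab Cb Eb Gb Bbb
Common to both → Ab.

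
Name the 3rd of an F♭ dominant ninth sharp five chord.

Root of F♭ dominant ninth sharp five = F-flat. The 3rd is a major 3rd: F-flat up a major 3rd → A-flat.

A-flat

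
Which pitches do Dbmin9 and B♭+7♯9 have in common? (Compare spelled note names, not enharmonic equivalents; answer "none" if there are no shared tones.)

Dbmin9: Db Fb Ab Cb Eb
B♭+7♯9: Bb D F# Ab C#
Common to both → Ab.

Ab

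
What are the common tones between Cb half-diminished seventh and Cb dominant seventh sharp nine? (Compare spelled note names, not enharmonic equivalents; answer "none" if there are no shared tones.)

Cb half-diminished seventh: C-flat E-double-flat G-double-flat B-double-flat
Cb dominant seventh sharp nine: C-flat E-flat G-flat B-double-flat D
Common to both → C-flat, B-double-flat.

C-flat, B-double-flat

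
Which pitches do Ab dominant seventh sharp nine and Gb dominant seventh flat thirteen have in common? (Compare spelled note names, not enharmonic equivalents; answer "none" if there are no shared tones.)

Gb

Ab dominant seventh sharp nine = Ab, C, Eb, Gb, B.
Gb dominant seventh flat thirteen = Gb, Bb, Db, Fb, Ebb.
Shared: Gb.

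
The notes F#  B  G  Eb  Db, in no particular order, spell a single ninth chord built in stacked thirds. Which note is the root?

Stacking in thirds gives Eb – G – B – Db – F#, so Eb is the root — Eb dominant seventh sharp nine sharp five.

Eb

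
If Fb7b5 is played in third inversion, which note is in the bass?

E𝄫

Fb7b5 in root position is F♭–A♭–C𝄫–E𝄫.
Third inversion places the seventh in the bass, which is E𝄫.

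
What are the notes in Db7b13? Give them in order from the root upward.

Db – F – Ab – Cb – Bbb

Root Db, quality dominant seventh flat thirteen:
root → Db
3rd (major 3rd) → F
5th (perfect 5th) → Ab
7th (minor 7th) → Cb
13th (minor 13th) → Bbb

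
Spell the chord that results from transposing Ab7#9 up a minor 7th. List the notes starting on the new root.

Gb, Bb, Db, Fb, A

A minor 7th up from Ab is Gb, so the new chord is Gb dominant seventh sharp nine.
- root: Gb
- major 3rd: Bb
- perfect 5th: Db
- minor 7th: Fb
- augmented 9th: A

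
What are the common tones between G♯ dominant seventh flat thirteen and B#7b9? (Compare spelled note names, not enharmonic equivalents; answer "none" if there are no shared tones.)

B#

G♯ dominant seventh flat thirteen: G# B# D# F# E
B#7b9: B# D## F## A# C#
Common to both → B#.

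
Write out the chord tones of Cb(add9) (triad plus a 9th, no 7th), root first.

Cb(add9): added-ninth on Cb.
- root: Cb
- major 3rd: Eb
- perfect 5th: Gb
- major 9th: Db

Cb Eb Gb Db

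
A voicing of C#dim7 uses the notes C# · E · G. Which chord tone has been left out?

The full C#dim7 chord is C#, E, G, Bb.
Comparing with the voicing, the diminished 7th (7th) — Bb — is absent.

Bb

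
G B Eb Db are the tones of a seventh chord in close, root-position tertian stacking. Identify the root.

Eb

Stacking in thirds gives Eb – G – B – Db, so Eb is the root — Eb augmented seventh.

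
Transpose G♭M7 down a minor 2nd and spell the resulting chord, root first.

F  A  C  E

Gb down a minor 2nd → F. New chord: F major seventh.
F — root
A — major 3rd
C — perfect 5th
E — major 7th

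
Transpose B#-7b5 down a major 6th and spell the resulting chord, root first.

Transposed root: B# → D# (major 6th down). So we spell D# half-diminished seventh:
root → D#
3rd (minor 3rd) → F#
5th (diminished 5th) → A
7th (minor 7th) → C#

D#  F#  A  C#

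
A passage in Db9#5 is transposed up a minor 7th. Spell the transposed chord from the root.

C♭ – E♭ – G – B𝄫 – D♭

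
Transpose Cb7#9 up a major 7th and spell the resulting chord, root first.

Bb – D – F – Ab – C#

A major 7th up from Cb is Bb, so the new chord is Bb dominant seventh sharp nine.
Root: Bb
Major 3rd (3rd): D
Perfect 5th (5th): F
Minor 7th (7th): Ab
Augmented 9th (9th): C#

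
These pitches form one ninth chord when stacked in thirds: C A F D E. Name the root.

D

Arranged so that each adjacent pair is a third by letter name: D – F – A – C – E.
The bottom of that stack, D, is the root (this is D minor ninth).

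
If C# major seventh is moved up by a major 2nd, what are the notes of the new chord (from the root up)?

A major 2nd up from C-sharp is D-sharp, so the new chord is D-sharp major seventh.
- root: D-sharp
- major 3rd: F-double-sharp
- perfect 5th: A-sharp
- major 7th: C-double-sharp

D-sharp  F-double-sharp  A-sharp  C-double-sharp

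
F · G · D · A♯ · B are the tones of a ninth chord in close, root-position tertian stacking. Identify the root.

G

Stacking in thirds gives G – B – D – F – A♯, so G is the root — G dominant seventh sharp nine.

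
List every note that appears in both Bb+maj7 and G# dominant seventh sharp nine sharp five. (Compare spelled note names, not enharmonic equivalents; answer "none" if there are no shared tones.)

Bb+maj7: Bb D F# A
G# dominant seventh sharp nine sharp five: G# B# D## F# A##
Common to both → F#.

F#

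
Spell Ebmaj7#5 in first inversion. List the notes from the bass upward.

G, B, D, Eb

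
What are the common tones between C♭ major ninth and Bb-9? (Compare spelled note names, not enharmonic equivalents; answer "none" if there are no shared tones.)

C♭ major ninth: Cb Eb Gb Bb Db
Bb-9: Bb Db F Ab C
Common to both → Bb, Db.

Bb – Db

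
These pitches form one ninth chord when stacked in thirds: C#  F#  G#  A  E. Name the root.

F#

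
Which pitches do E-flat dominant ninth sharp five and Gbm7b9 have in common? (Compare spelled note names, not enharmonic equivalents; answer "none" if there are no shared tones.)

Db

E-flat dominant ninth sharp five = Eb, G, B, Db, F.
Gbm7b9 = Gb, Bbb, Db, Fb, Abb.
Shared: Db.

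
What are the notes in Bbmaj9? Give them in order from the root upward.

Bb  D  F  A  C

Bbmaj9 is a major ninth built on Bb.
Bb — root
D — major 3rd
F — perfect 5th
A — major 7th
C — major 9th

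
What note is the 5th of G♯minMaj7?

D♯

G♯minMaj7 is built on G♯; its 5th is a perfect 5th above the root.
A fifth above G uses the letter D, and the perfect 5th above G♯ is D♯.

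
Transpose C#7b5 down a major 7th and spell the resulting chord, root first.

D, F#, Ab, C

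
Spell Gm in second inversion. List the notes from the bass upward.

Gm = G–Bb–D; second inversion → fifth (D) lowest.

D – G – Bb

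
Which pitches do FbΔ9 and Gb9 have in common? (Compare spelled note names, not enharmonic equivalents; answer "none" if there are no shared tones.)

FbΔ9 = F♭, A♭, C♭, E♭, G♭.
Gb9 = G♭, B♭, D♭, F♭, A♭.
Shared: F♭, A♭, G♭.

F♭, A♭, G♭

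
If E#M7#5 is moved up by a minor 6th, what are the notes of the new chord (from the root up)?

C#, E#, G##, B#

A minor 6th up from E# is C#, so the new chord is C# augmented major seventh.
Root: C#
Major 3rd (3rd): E#
Augmented 5th (5th): G##
Major 7th (7th): B#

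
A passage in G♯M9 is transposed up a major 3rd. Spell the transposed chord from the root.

Transposed root: G# → B# (major 3rd up). So we spell B# major ninth:
Root: B#
Major 3rd (3rd): D##
Perfect 5th (5th): F##
Major 7th (7th): A##
Major 9th (9th): C##

B# D## F## A## C##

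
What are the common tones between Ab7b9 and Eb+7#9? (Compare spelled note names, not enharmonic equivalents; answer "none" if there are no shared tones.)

Ab7b9: Ab C Eb Gb Bbb
Eb+7#9: Eb G B Db F#
Common to both → Eb.

Eb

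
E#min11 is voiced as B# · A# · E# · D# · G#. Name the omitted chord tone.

E#min11 = E#, G#, B#, D#, F##, A#. The voicing lacks the 9th (major 9th), F##.

F##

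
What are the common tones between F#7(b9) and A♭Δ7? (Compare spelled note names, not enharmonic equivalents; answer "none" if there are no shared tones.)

F#7(b9): F♯ A♯ C♯ E G
A♭Δ7: A♭ C E♭ G
Common to both → G.

G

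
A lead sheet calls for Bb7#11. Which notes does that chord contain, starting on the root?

B♭  D  F  A♭  E

Root B♭, quality dominant seventh sharp eleven:
B♭ — root
D — major 3rd
F — perfect 5th
A♭ — minor 7th
E — augmented 11th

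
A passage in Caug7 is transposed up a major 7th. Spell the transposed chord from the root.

B D# F## A

C up a major 7th → B. New chord: B augmented seventh.
Root: B
Major 3rd (3rd): D#
Augmented 5th (5th): F##
Minor 7th (7th): A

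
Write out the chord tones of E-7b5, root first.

E G B♭ D

E-7b5 is a half-diminished seventh built on E.
Root: E
Minor 3rd (3rd): G
Diminished 5th (5th): B♭
Minor 7th (7th): D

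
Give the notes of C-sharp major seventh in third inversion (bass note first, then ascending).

B♯  C♯  E♯  G♯

C-sharp major seventh = C♯–E♯–G♯–B♯; third inversion → seventh (B♯) lowest.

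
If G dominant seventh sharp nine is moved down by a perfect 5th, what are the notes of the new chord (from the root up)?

C, E, G, Bb, D#

Transposed root: G → C (perfect 5th down). So we spell C dominant seventh sharp nine:
Root: C
Major 3rd (3rd): E
Perfect 5th (5th): G
Minor 7th (7th): Bb
Augmented 9th (9th): D#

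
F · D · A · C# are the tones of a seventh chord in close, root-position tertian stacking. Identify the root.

D

Arranged so that each adjacent pair is a third by letter name: D – F – A – C#.
The bottom of that stack, D, is the root (this is D minor-major seventh).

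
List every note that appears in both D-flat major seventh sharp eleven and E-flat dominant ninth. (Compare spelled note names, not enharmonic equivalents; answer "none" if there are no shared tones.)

D-flat major seventh sharp eleven = D-flat, F, A-flat, C, G.
E-flat dominant ninth = E-flat, G, B-flat, D-flat, F.
Shared: D-flat, F, G.

D-flat, F, G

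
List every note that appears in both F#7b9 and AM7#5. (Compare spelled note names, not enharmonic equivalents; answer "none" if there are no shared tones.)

C♯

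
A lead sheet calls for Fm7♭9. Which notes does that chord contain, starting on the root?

F, Ab, C, Eb, Gb

Fm7♭9: minor seventh flat nine on F.
Root: F
Minor 3rd (3rd): Ab
Perfect 5th (5th): C
Minor 7th (7th): Eb
Minor 9th (9th): Gb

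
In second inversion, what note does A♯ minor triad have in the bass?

E#

A♯ minor triad in root position is A#–C#–E#.
Second inversion places the fifth in the bass, which is E#.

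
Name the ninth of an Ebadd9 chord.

Root of Ebadd9 = E♭. The 9th is a major 9th: E♭ up a major 9th → F.

F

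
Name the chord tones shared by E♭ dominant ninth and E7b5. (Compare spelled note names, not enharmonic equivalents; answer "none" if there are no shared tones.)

Bb

E♭ dominant ninth = Eb, G, Bb, Db, F.
E7b5 = E, G#, Bb, D.
Shared: Bb.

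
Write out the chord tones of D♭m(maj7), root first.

Db, Fb, Ab, C

Root Db, quality minor-major seventh:
Db — root
Fb — minor 3rd
Ab — perfect 5th
C — major 7th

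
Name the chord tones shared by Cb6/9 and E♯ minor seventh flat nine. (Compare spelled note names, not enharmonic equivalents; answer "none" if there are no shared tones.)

Cb6/9 = Cb, Eb, Gb, Ab, Db.
E♯ minor seventh flat nine = E#, G#, B#, D#, F#.
Shared: none.

none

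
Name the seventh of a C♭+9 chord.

C♭+9 is built on Cb; its 7th is a minor 7th above the root.
A seventh above C uses the letter B, and the minor 7th above Cb is Bbb.

Bbb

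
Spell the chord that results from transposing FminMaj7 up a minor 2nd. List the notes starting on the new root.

Transposed root: F → Gb (minor 2nd up). So we spell Gb minor-major seventh:
Gb — root
Bbb — minor 3rd
Db — perfect 5th
F — major 7th

Gb, Bbb, Db, F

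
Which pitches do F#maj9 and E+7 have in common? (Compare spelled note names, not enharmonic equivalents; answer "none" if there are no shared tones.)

G♯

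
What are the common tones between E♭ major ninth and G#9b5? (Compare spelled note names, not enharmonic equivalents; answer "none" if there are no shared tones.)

D

E♭ major ninth = Eb, G, Bb, D, F.
G#9b5 = G#, B#, D, F#, A#.
Shared: D.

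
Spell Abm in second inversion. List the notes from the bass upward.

E♭  A♭  C♭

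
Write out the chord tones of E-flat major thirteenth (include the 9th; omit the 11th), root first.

E-flat major thirteenth is a major thirteenth built on E♭.
- root: E♭
- major 3rd: G
- perfect 5th: B♭
- major 7th: D
- major 9th: F
- major 13th: C

E♭ G B♭ D F C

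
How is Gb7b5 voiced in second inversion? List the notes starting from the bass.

In root position, Gb7b5 is Gb–Bb–Dbb–Fb.
Second inversion puts the fifth (Dbb) in the bass.

Dbb – Fb – Gb – Bb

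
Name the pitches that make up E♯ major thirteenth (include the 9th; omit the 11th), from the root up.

E-sharp  G-double-sharp  B-sharp  D-double-sharp  F-double-sharp  C-double-sharp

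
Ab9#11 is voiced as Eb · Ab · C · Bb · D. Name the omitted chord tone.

Ab9#11 = Ab, C, Eb, Gb, Bb, D. The voicing lacks the 7th (minor 7th), Gb.

Gb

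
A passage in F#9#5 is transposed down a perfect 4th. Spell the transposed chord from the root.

Transposed root: F# → C# (perfect 4th down). So we spell C# dominant ninth sharp five:
Root: C#
Major 3rd (3rd): E#
Augmented 5th (5th): G##
Minor 7th (7th): B
Major 9th (9th): D#

C#, E#, G##, B, D#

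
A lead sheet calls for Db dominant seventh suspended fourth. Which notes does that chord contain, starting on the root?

D-flat  G-flat  A-flat  C-flat

Root D-flat, quality dominant seventh suspended fourth:
root → D-flat
4th (perfect 4th) → G-flat
5th (perfect 5th) → A-flat
7th (minor 7th) → C-flat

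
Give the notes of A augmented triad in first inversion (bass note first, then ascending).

In root position, A augmented triad is A–C-sharp–E-sharp.
First inversion puts the third (C-sharp) in the bass.

C-sharp, E-sharp, A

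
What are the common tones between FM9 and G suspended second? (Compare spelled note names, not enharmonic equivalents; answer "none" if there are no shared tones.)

A  G

FM9: F A C E G
G suspended second: G A D
Common to both → A, G.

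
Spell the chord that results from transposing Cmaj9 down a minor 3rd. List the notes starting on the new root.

A minor 3rd down from C is A, so the new chord is A major ninth.
- root: A
- major 3rd: C#
- perfect 5th: E
- major 7th: G#
- major 9th: B

A, C#, E, G#, B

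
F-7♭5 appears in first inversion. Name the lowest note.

Ab

F-7♭5 in root position is F–Ab–Cb–Eb.
First inversion places the third in the bass, which is Ab.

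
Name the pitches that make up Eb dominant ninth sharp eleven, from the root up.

E-flat G B-flat D-flat F A

Eb dominant ninth sharp eleven is a dominant ninth sharp eleven built on E-flat.
- root: E-flat
- major 3rd: G
- perfect 5th: B-flat
- minor 7th: D-flat
- major 9th: F
- augmented 11th: A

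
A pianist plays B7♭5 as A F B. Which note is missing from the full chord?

D#

B7♭5 = B, D#, F, A. The voicing lacks the 3rd (major 3rd), D#.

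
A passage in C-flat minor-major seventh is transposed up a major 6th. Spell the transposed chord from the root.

A-flat – C-flat – E-flat – G

A major 6th up from C-flat is A-flat, so the new chord is A-flat minor-major seventh.
A-flat — root
C-flat — minor 3rd
E-flat — perfect 5th
G — major 7th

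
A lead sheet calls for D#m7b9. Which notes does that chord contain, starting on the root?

Root D#, quality minor seventh flat nine:
- root: D#
- minor 3rd: F#
- perfect 5th: A#
- minor 7th: C#
- minor 9th: E

D#, F#, A#, C#, E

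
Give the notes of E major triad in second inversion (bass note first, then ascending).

E major triad = E–G#–B; second inversion → fifth (B) lowest.

B  E  G#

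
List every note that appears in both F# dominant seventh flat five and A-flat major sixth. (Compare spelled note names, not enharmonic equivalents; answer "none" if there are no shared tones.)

F# dominant seventh flat five = F-sharp, A-sharp, C, E.
A-flat major sixth = A-flat, C, E-flat, F.
Shared: C.

C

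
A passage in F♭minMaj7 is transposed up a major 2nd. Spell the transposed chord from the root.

Transposed root: F♭ → G♭ (major 2nd up). So we spell G♭ minor-major seventh:
root → G♭
3rd (minor 3rd) → B𝄫
5th (perfect 5th) → D♭
7th (major 7th) → F

G♭, B𝄫, D♭, F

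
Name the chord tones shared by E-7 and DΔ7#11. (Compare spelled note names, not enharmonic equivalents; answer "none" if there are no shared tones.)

E-7: E G B D
DΔ7#11: D F# A C# G#
Common to both → D.

D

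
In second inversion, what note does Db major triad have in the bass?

Db major triad in root position is Db–F–Ab.
Second inversion places the fifth in the bass, which is Ab.

Ab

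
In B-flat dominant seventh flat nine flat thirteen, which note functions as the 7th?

Root of B-flat dominant seventh flat nine flat thirteen = B♭. The 7th is a minor 7th: B♭ up a minor 7th → A♭.

A♭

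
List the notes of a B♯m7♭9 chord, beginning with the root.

B#  D#  F##  A#  C#

B♯m7♭9 is a minor seventh flat nine built on B#.
root → B#
3rd (minor 3rd) → D#
5th (perfect 5th) → F##
7th (minor 7th) → A#
9th (minor 9th) → C#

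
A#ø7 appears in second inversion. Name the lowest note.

E

A#ø7 = A#–C#–E–G#. Second inversion → fifth in the bass = E.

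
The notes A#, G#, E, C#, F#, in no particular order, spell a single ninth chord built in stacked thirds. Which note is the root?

Stacking in thirds gives F# – A# – C# – E – G#, so F# is the root — F# dominant ninth.

F#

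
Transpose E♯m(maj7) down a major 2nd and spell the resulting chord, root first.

E# down a major 2nd → D#. New chord: D# minor-major seventh.
D# — root
F# — minor 3rd
A# — perfect 5th
C## — major 7th

D#  F#  A#  C##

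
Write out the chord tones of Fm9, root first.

Fm9: minor ninth on F.
root → F
3rd (minor 3rd) → Ab
5th (perfect 5th) → C
7th (minor 7th) → Eb
9th (major 9th) → G

F, Ab, C, Eb, G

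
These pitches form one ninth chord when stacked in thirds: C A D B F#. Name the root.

B

Stacking in thirds gives B – D – F# – A – C, so B is the root — B minor seventh flat nine.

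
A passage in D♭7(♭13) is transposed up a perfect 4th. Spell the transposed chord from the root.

Gb Bb Db Fb Ebb

Db up a perfect 4th → Gb. New chord: Gb dominant seventh flat thirteen.
- root: Gb
- major 3rd: Bb
- perfect 5th: Db
- minor 7th: Fb
- minor 13th: Ebb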